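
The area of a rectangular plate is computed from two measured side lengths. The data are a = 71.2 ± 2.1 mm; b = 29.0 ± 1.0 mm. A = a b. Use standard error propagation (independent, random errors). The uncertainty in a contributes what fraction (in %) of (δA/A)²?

42.2%

(δA/A)² = (1·δa/a)² + (1·δb/b)²
  a term: (1×0.0295)² = 0.000870
  b term: (1×0.0345)² = 0.00119
Total = 0.00206. Share from a = 0.000870/0.00206 = 0.422.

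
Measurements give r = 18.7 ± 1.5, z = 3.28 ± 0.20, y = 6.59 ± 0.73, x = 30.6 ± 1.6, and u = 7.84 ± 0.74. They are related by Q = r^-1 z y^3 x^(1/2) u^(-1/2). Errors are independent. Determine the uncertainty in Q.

Relative error in a monomial: (δQ/Q)² = Σ (nᵢ · δxᵢ/xᵢ)².
  (-1·δr/r)² = (-1×0.0802)² = 0.00643;  (1·δz/z)² = (1×0.0610)² = 0.00372;  (3·δy/y)² = (3×0.111)² = 0.110;  (½·δx/x)² = (0.5×0.0523)² = 0.000683;  (−½·δu/u)² = (-0.5×0.0944)² = 0.00223
δQ/Q = √(0.124) = 0.351
Q = 99.2, so δQ = 0.351 × 99.2 = 34.9.

34.9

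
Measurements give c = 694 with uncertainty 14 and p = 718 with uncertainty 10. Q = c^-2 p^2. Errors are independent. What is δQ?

0.0525

Q is a product of powers, so relative uncertainties combine in quadrature:
  (-2·δc/c)² = (-2×0.0202)² = 0.00163;  (2·δp/p)² = (2×0.0139)² = 0.000776
δQ/Q = √(0.00240) = 0.0490
Q = 1.07, so δQ = 0.0490 × 1.07 = 0.0525.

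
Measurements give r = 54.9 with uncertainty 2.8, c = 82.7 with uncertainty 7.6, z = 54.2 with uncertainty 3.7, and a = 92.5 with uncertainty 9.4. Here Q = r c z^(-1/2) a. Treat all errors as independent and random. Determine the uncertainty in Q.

Products/powers → add relative errors in quadrature, weighted by exponent:
  (1·δr/r)² = (1×0.0510)² = 0.00260;  (1·δc/c)² = (1×0.0919)² = 0.00845;  (−½·δz/z)² = (-0.5×0.0683)² = 0.00117;  (1·δa/a)² = (1×0.102)² = 0.0103
δQ/Q = √(0.0225) = 0.150
Q = 57000, so δQ = 0.150 × 57000 = 8560.

8560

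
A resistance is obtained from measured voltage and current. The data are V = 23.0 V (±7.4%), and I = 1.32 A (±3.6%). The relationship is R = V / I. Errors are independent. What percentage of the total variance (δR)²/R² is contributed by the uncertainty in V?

80.9%

(δR/R)² = (1·δV/V)² + (-1·δI/I)²
  V term: (1×0.0740)² = 0.00548
  I term: (-1×0.0360)² = 0.00130
Total = 0.00677. Share from V = 0.00548/0.00677 = 0.809.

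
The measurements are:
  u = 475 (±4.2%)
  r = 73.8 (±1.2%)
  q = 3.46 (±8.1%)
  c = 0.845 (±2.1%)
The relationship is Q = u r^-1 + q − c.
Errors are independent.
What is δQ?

0.397

Let p = u·r^-1 = 6.44. δp/p = √((1·δu/u)² + (-1·δr/r)²) = √(0.00176 + 0.000144) = 0.0437, so δp = 0.281.
Q = p + q − c: δQ = √(δp² + δq² + δc²) = √(0.0790 + 0.0785 + 0.000315) = 0.397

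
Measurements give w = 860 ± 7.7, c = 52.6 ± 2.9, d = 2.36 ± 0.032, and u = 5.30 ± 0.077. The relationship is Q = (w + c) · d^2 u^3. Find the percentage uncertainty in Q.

Let h = w + c = 913. δh = √(δw² + δc²) = √(59.3 + 8.41) = 8.23, so δh/h = 0.00902.
Q is then a monomial in h, d, u:
δQ/Q = √((δh/h)² + (2·δd/d)² + (3·δu/u)²) = √(8.13e-05 + 0.000735 + 0.00190) = 0.0521

5.21%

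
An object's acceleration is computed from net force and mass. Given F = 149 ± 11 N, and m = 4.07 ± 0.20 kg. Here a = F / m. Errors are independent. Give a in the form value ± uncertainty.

Since a is a product/quotient, work with relative uncertainties:
  (1·δF/F)² = (1×0.0738)² = 0.00545;  (-1·δm/m)² = (-1×0.0491)² = 0.00241
δa/a = √(0.00786) = 0.0887
a = 36.6 m/s^2, so δa = 0.0887 × 36.6 = 3.25 m/s^2.

36.6 ± 3.25 m/s^2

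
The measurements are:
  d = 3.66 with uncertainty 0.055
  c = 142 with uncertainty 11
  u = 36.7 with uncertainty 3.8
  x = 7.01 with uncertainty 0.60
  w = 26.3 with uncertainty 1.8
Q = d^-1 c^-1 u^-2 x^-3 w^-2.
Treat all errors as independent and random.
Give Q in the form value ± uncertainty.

Each factor contributes (exponent × relative error)² to (δQ/Q)²:
  (-1·δd/d)² = (-1×0.0150)² = 0.000226;  (-1·δc/c)² = (-1×0.0775)² = 0.00600;  (-2·δu/u)² = (-2×0.104)² = 0.0429;  (-3·δx/x)² = (-3×0.0856)² = 0.0659;  (-2·δw/w)² = (-2×0.0684)² = 0.0187
δQ/Q = √(0.134) = 0.366
Q = 6e-12, so δQ = 0.366 × 6e-12 = 2.19e-12.

(6.00 ± 2.19) × 10^-12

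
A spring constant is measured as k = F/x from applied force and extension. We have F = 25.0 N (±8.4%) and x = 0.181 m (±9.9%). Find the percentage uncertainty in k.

13.0%

Relative error in a monomial: (δk/k)² = Σ (nᵢ · δxᵢ/xᵢ)².
  (1·δF/F)² = (1×0.0840)² = 0.00706;  (-1·δx/x)² = (-1×0.0990)² = 0.00980
δk/k = √(0.0169) = 0.130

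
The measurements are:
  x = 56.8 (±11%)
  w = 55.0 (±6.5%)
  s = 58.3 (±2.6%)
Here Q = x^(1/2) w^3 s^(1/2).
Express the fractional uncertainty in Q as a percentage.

20.3%

Relative error in a monomial: (δQ/Q)² = Σ (nᵢ · δxᵢ/xᵢ)².
  (½·δx/x)² = (0.5×0.110)² = 0.00302;  (3·δw/w)² = (3×0.0650)² = 0.0380;  (½·δs/s)² = (0.5×0.0260)² = 0.000169
δQ/Q = √(0.0412) = 0.203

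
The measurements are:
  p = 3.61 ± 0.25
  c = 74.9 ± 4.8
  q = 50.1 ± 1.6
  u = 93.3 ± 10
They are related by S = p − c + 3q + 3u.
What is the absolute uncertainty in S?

30.8

Each term contributes (cᵢ δxᵢ)² to (δS)²:
  (δp)² = 0.0625;  (δc)² = 23.0;  (3·δq)² = 23.0;  (3·δu)² = 900
δS = √(946) = 30.8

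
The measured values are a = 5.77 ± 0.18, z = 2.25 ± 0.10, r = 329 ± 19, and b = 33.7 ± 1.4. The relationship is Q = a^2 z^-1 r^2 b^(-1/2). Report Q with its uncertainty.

Products/powers → add relative errors in quadrature, weighted by exponent:
  (2·δa/a)² = (2×0.0312)² = 0.00389;  (-1·δz/z)² = (-1×0.0444)² = 0.00198;  (2·δr/r)² = (2×0.0578)² = 0.0133;  (−½·δb/b)² = (-0.5×0.0415)² = 0.000431
δQ/Q = √(0.0196) = 0.140
Q = 2.76e+05, so δQ = 0.140 × 2.76e+05 = 38700.

(2.76 ± 0.387) × 10^5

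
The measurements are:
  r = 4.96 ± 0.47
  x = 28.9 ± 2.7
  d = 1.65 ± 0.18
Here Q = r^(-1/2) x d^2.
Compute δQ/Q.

0.242

Each factor contributes (exponent × relative error)² to (δQ/Q)²:
  (−½·δr/r)² = (-0.5×0.0948)² = 0.00224;  (1·δx/x)² = (1×0.0934)² = 0.00873;  (2·δd/d)² = (2×0.109)² = 0.0476
δQ/Q = √(0.0586) = 0.242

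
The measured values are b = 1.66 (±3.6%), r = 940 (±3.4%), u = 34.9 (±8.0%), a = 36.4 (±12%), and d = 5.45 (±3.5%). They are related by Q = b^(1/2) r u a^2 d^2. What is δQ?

Relative error in a monomial: (δQ/Q)² = Σ (nᵢ · δxᵢ/xᵢ)².
  (½·δb/b)² = (0.5×0.0360)² = 0.000324;  (1·δr/r)² = (1×0.0340)² = 0.00116;  (1·δu/u)² = (1×0.0800)² = 0.00640;  (2·δa/a)² = (2×0.120)² = 0.0576;  (2·δd/d)² = (2×0.0350)² = 0.00490
δQ/Q = √(0.0704) = 0.265
Q = 1.66e+09, so δQ = 0.265 × 1.66e+09 = 4.41e+08.

4.41e+08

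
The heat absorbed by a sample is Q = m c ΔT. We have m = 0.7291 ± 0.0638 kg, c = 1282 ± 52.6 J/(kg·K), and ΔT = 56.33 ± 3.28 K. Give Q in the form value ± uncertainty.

Each factor contributes (exponent × relative error)² to (δQ/Q)²:
  (1·δm/m)² = (1×0.0875)² = 0.00766;  (1·δc/c)² = (1×0.0410)² = 0.00168;  (1·δΔT/ΔT)² = (1×0.0582)² = 0.00339
δQ/Q = √(0.0127) = 0.113
Q = 52650 J, so δQ = 0.113 × 52650 = 5940 J.

52650 ± 5940 J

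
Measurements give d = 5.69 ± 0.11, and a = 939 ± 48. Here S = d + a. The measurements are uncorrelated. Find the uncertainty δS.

S is a linear combination, so absolute uncertainties add in quadrature:
  (δd)² = 0.0121;  (δa)² = 2300
δS = √(2300) = 48.0

48.0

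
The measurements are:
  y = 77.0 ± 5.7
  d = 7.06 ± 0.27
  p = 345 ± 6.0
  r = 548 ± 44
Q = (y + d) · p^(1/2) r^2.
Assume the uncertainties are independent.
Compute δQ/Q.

0.175

Let u = y + d = 84.1. δu = √(δy² + δd²) = √(32.5 + 0.0729) = 5.71, so δu/u = 0.0679.
Q is then a monomial in u, p, r:
δQ/Q = √((δu/u)² + (½·δp/p)² + (2·δr/r)²) = √(0.00461 + 7.56e-05 + 0.0258) = 0.175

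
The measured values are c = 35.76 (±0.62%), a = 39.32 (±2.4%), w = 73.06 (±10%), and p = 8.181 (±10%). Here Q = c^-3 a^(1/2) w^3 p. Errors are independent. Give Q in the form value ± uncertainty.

Q is a product of powers, so relative uncertainties combine in quadrature:
  (-3·δc/c)² = (-3×0.00620)² = 0.000346;  (½·δa/a)² = (0.5×0.0240)² = 0.000144;  (3·δw/w)² = (3×0.100)² = 0.0900;  (1·δp/p)² = (1×0.100)² = 0.0100
δQ/Q = √(0.100) = 0.317
Q = 437.5, so δQ = 0.317 × 437.5 = 139.

437.5 ± 139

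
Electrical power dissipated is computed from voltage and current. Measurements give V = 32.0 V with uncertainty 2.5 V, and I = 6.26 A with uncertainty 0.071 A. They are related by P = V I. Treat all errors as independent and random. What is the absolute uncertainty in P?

15.8 W

P is a product of powers, so relative uncertainties combine in quadrature:
  (1·δV/V)² = (1×0.0781)² = 0.00610;  (1·δI/I)² = (1×0.0113)² = 0.000129
δP/P = √(0.00623) = 0.0789
P = 200 W, so δP = 0.0789 × 200 = 15.8 W.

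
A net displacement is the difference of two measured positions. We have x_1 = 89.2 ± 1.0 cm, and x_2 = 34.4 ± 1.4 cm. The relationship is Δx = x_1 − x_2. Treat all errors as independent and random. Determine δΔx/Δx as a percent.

3.14%

For a sum/difference, combine absolute errors in quadrature:
  (δx_1)² = 1.00;  (δx_2)² = 1.96
δΔx = √(2.96) = 1.72 cm
Δx = 54.8 cm, so δΔx/Δx = 1.72/54.8 = 0.0314.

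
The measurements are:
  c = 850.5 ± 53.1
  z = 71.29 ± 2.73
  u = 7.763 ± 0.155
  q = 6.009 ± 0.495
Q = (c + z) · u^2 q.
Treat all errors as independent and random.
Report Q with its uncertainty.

333800 ± 36100

Let w = c + z = 921.8. δw = √(δc² + δz²) = √(2820 + 7.45) = 53.2, so δw/w = 0.0577.
Q is then a monomial in w, u, q:
δQ/Q = √((δw/w)² + (2·δu/u)² + (1·δq/q)²) = √(0.00333 + 0.00159 + 0.00679) = 0.108
Q = 333800, so δQ = 0.108 × 333800 = 36100.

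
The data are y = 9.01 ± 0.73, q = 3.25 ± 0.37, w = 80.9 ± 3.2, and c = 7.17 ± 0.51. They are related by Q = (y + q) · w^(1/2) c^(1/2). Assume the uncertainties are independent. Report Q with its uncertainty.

Let u = y + q = 12.3. δu = √(δy² + δq²) = √(0.533 + 0.137) = 0.818, so δu/u = 0.0668.
Q is then a monomial in u, w, c:
δQ/Q = √((δu/u)² + (½·δw/w)² + (½·δc/c)²) = √(0.00446 + 0.000391 + 0.00126) = 0.0782
Q = 295, so δQ = 0.0782 × 295 = 23.1.

295 ± 23.1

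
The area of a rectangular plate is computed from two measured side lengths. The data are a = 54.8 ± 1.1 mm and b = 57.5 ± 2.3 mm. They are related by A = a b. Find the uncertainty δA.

141 mm^2

Relative error in a monomial: (δA/A)² = Σ (nᵢ · δxᵢ/xᵢ)².
  (1·δa/a)² = (1×0.0201)² = 0.000403;  (1·δb/b)² = (1×0.0400)² = 0.00160
δA/A = √(0.00200) = 0.0448
A = 3150 mm^2, so δA = 0.0448 × 3150 = 141 mm^2.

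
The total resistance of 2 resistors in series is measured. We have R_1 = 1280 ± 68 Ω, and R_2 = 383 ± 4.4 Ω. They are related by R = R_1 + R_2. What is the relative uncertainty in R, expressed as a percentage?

4.10%

R is a linear combination, so absolute uncertainties add in quadrature:
  (δR_1)² = 4620;  (δR_2)² = 19.4
δR = √(4640) = 68.1 Ω
R = 1660 Ω, so δR/R = 68.1/1660 = 0.0410.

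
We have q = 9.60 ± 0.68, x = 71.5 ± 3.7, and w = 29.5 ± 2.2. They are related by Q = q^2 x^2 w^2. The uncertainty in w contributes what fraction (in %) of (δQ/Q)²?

(δQ/Q)² = (2·δq/q)² + (2·δx/x)² + (2·δw/w)²
  q term: (2×0.0708)² = 0.0201
  x term: (2×0.0517)² = 0.0107
  w term: (2×0.0746)² = 0.0222
Total = 0.0530. Share from w = 0.0222/0.0530 = 0.420.

42.0%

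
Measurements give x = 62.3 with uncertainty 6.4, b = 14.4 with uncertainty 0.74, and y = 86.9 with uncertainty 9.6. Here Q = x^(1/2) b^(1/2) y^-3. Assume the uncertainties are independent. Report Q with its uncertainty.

Each factor contributes (exponent × relative error)² to (δQ/Q)²:
  (½·δx/x)² = (0.5×0.103)² = 0.00264;  (½·δb/b)² = (0.5×0.0514)² = 0.000660;  (-3·δy/y)² = (-3×0.110)² = 0.110
δQ/Q = √(0.113) = 0.336
Q = 4.56e-05, so δQ = 0.336 × 4.56e-05 = 1.54e-05.

(4.56 ± 1.54) × 10^-5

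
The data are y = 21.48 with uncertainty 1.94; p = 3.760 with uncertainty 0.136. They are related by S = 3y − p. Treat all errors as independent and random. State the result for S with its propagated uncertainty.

60.68 ± 5.82

Absolute uncertainties add in quadrature for a linear combination:
  (3·δy)² = 33.9;  (δp)² = 0.0185
δS = √(33.9) = 5.82
S = 60.68.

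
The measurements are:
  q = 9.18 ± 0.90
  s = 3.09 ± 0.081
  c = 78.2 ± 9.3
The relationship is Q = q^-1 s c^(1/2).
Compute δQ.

Relative error in a monomial: (δQ/Q)² = Σ (nᵢ · δxᵢ/xᵢ)².
  (-1·δq/q)² = (-1×0.0980)² = 0.00961;  (1·δs/s)² = (1×0.0262)² = 0.000687;  (½·δc/c)² = (0.5×0.119)² = 0.00354
δQ/Q = √(0.0138) = 0.118
Q = 2.98, so δQ = 0.118 × 2.98 = 0.350.

0.350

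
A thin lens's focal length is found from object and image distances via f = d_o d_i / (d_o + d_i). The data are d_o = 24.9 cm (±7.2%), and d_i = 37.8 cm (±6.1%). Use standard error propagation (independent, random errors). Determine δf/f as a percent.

4.97%

∂f/∂d_o = (d_i/(d_o+d_i))² = 0.363;  ∂f/∂d_i = (d_o/(d_o+d_i))² = 0.158
δf = √((∂f/∂d_o · δd_o)² + (∂f/∂d_i · δd_i)²) = √(0.425 + 0.132) = 0.746 cm
f = 15.0 cm, so δf/f = 0.746/15.0 = 0.0497.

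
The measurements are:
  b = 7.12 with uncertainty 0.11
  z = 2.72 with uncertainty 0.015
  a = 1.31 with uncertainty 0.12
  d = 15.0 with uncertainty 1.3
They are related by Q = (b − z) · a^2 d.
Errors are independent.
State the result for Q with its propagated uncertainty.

113 ± 23.1

Let u = b − z = 4.40. δu = √(δb² + δz²) = √(0.0121 + 0.000225) = 0.111, so δu/u = 0.0252.
Q is then a monomial in u, a, d:
δQ/Q = √((δu/u)² + (2·δa/a)² + (1·δd/d)²) = √(0.000637 + 0.0336 + 0.00751) = 0.204
Q = 113, so δQ = 0.204 × 113 = 23.1.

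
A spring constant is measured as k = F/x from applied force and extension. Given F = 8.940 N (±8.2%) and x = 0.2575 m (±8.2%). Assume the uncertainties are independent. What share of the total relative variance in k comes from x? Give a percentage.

(δk/k)² = (1·δF/F)² + (-1·δx/x)²
  F term: (1×0.0820)² = 0.00672
  x term: (-1×0.0820)² = 0.00672
Total = 0.0134. Share from x = 0.00672/0.0134 = 0.500.

50.0%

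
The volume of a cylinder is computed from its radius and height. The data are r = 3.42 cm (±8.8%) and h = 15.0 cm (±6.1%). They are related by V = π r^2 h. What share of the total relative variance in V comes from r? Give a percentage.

89.3%

(δV/V)² = (2·δr/r)² + (1·δh/h)²
  r term: (2×0.0880)² = 0.0310
  h term: (1×0.0610)² = 0.00372
Total = 0.0347. Share from r = 0.0310/0.0347 = 0.893.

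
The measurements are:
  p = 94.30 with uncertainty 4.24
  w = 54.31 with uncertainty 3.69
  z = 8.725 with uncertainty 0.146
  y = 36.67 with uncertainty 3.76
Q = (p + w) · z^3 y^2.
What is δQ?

Let u = p + w = 148.6. δu = √(δp² + δw²) = √(18.0 + 13.6) = 5.62, so δu/u = 0.0378.
Q is then a monomial in u, z, y:
δQ/Q = √((δu/u)² + (3·δz/z)² + (2·δy/y)²) = √(0.00143 + 0.00252 + 0.0421) = 0.214
Q = 1.327e+08, so δQ = 0.214 × 1.327e+08 = 2.85e+07.

2.85e+07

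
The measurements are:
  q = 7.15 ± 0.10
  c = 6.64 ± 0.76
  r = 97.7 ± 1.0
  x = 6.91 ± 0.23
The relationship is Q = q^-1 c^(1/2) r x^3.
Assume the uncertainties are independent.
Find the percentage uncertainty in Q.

11.6%

Relative error in a monomial: (δQ/Q)² = Σ (nᵢ · δxᵢ/xᵢ)².
  (-1·δq/q)² = (-1×0.0140)² = 0.000196;  (½·δc/c)² = (0.5×0.114)² = 0.00328;  (1·δr/r)² = (1×0.0102)² = 0.000105;  (3·δx/x)² = (3×0.0333)² = 0.00997
δQ/Q = √(0.0135) = 0.116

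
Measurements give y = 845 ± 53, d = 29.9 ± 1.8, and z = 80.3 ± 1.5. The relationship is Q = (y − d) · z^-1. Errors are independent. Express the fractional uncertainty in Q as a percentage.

6.77%

Let u = y − d = 815. δu = √(δy² + δd²) = √(2810 + 3.24) = 53.0, so δu/u = 0.0651.
Q is then a monomial in u, z:
δQ/Q = √((δu/u)² + (-1·δz/z)²) = √(0.00423 + 0.000349) = 0.0677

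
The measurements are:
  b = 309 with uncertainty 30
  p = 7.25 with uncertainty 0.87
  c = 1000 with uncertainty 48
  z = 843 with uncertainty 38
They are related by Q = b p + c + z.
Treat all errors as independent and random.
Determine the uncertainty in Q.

351

Let w = b·p = 2240. δw/w = √((1·δb/b)² + (1·δp/p)²) = √(0.00943 + 0.0144) = 0.154, so δw = 346.
Q = w + c + z: δQ = √(δw² + δc² + δz²) = √(1.2e+05 + 2300 + 1440) = 351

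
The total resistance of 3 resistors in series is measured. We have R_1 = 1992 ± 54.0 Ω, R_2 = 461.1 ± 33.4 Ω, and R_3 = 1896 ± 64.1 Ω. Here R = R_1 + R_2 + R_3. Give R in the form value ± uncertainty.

Sums and differences: (δR)² = Σ (cᵢ δxᵢ)².
  (δR_1)² = 2920;  (δR_2)² = 1120;  (δR_3)² = 4110
δR = √(8140) = 90.2 Ω
R = 4349 Ω.

4349 ± 90.2 Ω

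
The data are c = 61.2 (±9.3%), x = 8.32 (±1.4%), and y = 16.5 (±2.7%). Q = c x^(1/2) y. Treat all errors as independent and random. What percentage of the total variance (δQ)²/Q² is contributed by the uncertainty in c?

91.7%

(δQ/Q)² = (1·δc/c)² + (½·δx/x)² + (1·δy/y)²
  c term: (1×0.0930)² = 0.00865
  x term: (0.5×0.0140)² = 4.9e-05
  y term: (1×0.0270)² = 0.000729
Total = 0.00943. Share from c = 0.00865/0.00943 = 0.917.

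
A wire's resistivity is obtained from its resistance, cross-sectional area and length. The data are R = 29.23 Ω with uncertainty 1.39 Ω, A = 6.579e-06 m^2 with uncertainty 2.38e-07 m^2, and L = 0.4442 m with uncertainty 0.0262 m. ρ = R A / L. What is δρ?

3.63e-05 Ω·m

ρ is a product of powers, so relative uncertainties combine in quadrature:
  (1·δR/R)² = (1×0.0476)² = 0.00226;  (1·δA/A)² = (1×0.0362)² = 0.00131;  (-1·δL/L)² = (-1×0.0590)² = 0.00348
δρ/ρ = √(0.00705) = 0.0840
ρ = 0.0004329 Ω·m, so δρ = 0.0840 × 0.0004329 = 3.63e-05 Ω·m.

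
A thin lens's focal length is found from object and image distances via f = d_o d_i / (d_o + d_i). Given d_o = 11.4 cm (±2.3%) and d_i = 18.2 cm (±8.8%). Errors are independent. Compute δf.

0.257 cm

∂f/∂d_o = (d_i/(d_o+d_i))² = 0.378;  ∂f/∂d_i = (d_o/(d_o+d_i))² = 0.148
δf = √((∂f/∂d_o · δd_o)² + (∂f/∂d_i · δd_i)²) = √(0.00983 + 0.0564) = 0.257 cm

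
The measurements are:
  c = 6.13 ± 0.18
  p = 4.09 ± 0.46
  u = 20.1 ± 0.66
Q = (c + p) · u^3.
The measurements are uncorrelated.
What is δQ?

9110

Let w = c + p = 10.2. δw = √(δc² + δp²) = √(0.0324 + 0.212) = 0.494, so δw/w = 0.0483.
Q is then a monomial in w, u:
δQ/Q = √((δw/w)² + (3·δu/u)²) = √(0.00234 + 0.00970) = 0.110
Q = 83000, so δQ = 0.110 × 83000 = 9110.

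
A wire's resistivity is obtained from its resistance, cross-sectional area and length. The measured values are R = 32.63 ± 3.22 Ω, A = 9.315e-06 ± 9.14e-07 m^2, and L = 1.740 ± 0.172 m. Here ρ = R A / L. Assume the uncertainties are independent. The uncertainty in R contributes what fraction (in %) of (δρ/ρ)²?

(δρ/ρ)² = (1·δR/R)² + (1·δA/A)² + (-1·δL/L)²
  R term: (1×0.0987)² = 0.00974
  A term: (1×0.0981)² = 0.00963
  L term: (-1×0.0989)² = 0.00977
Total = 0.0291. Share from R = 0.00974/0.0291 = 0.334.

33.4%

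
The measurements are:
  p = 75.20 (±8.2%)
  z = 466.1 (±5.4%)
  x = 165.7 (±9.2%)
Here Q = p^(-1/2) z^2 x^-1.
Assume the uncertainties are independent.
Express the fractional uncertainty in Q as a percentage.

14.8%

Each factor contributes (exponent × relative error)² to (δQ/Q)²:
  (−½·δp/p)² = (-0.5×0.0820)² = 0.00168;  (2·δz/z)² = (2×0.0540)² = 0.0117;  (-1·δx/x)² = (-1×0.0920)² = 0.00846
δQ/Q = √(0.0218) = 0.148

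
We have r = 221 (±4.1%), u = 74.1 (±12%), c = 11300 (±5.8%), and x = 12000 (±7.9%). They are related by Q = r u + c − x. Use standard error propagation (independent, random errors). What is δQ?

2380

Let p = r·u = 16400. δp/p = √((1·δr/r)² + (1·δu/u)²) = √(0.00168 + 0.0144) = 0.127, so δp = 2080.
Q = p + c − x: δQ = √(δp² + δc² + δx²) = √(4.31e+06 + 4.3e+05 + 8.99e+05) = 2380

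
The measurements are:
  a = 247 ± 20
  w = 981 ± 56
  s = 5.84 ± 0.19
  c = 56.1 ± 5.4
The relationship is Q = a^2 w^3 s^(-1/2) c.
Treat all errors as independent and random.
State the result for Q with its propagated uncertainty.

(1.34 ± 0.341) × 10^15

Since Q is a product/quotient, work with relative uncertainties:
  (2·δa/a)² = (2×0.0810)² = 0.0262;  (3·δw/w)² = (3×0.0571)² = 0.0293;  (−½·δs/s)² = (-0.5×0.0325)² = 0.000265;  (1·δc/c)² = (1×0.0963)² = 0.00927
δQ/Q = √(0.0651) = 0.255
Q = 1.34e+15, so δQ = 0.255 × 1.34e+15 = 3.41e+14.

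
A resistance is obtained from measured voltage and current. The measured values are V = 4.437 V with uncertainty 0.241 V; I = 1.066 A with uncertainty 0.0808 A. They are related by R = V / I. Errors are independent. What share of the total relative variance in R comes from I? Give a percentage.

(δR/R)² = (1·δV/V)² + (-1·δI/I)²
  V term: (1×0.0543)² = 0.00295
  I term: (-1×0.0758)² = 0.00575
Total = 0.00870. Share from I = 0.00575/0.00870 = 0.661.

66.1%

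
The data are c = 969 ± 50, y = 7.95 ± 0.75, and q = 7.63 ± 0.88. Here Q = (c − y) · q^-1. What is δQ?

Let u = c − y = 961. δu = √(δc² + δy²) = √(2500 + 0.562) = 50.0, so δu/u = 0.0520.
Q is then a monomial in u, q:
δQ/Q = √((δu/u)² + (-1·δq/q)²) = √(0.00271 + 0.0133) = 0.127
Q = 126, so δQ = 0.127 × 126 = 15.9.

15.9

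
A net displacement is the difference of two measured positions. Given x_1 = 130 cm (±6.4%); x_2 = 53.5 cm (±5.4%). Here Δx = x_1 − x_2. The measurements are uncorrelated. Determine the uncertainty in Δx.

Sums and differences: (δΔx)² = Σ (cᵢ δxᵢ)².
  (δx_1)² = 69.2;  (δx_2)² = 8.35
δΔx = √(77.6) = 8.81 cm

8.81 cm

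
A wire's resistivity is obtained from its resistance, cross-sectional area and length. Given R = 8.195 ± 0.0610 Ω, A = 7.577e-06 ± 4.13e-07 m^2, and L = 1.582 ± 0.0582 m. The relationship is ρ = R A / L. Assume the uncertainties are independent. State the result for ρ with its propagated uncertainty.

(3.925 ± 0.260) × 10^-5 Ω·m

Products/powers → add relative errors in quadrature, weighted by exponent:
  (1·δR/R)² = (1×0.00744)² = 5.54e-05;  (1·δA/A)² = (1×0.0545)² = 0.00297;  (-1·δL/L)² = (-1×0.0368)² = 0.00135
δρ/ρ = √(0.00438) = 0.0662
ρ = 3.925e-05 Ω·m, so δρ = 0.0662 × 3.925e-05 = 2.6e-06 Ω·m.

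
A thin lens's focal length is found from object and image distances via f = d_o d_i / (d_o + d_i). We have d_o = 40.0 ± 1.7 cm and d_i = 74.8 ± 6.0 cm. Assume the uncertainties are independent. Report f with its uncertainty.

26.1 ± 1.03 cm

∂f/∂d_o = (d_i/(d_o+d_i))² = 0.425;  ∂f/∂d_i = (d_o/(d_o+d_i))² = 0.121
δf = √((∂f/∂d_o · δd_o)² + (∂f/∂d_i · δd_i)²) = √(0.521 + 0.531) = 1.03 cm
f = 26.1 cm.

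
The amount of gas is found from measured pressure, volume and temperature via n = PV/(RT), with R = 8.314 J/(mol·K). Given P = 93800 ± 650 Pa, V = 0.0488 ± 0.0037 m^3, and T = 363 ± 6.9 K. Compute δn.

0.119 mol

Since n is a product/quotient, work with relative uncertainties:
  (1·δP/P)² = (1×0.00693)² = 4.8e-05;  (1·δV/V)² = (1×0.0758)² = 0.00575;  (-1·δT/T)² = (-1×0.0190)² = 0.000361
δn/n = √(0.00616) = 0.0785
n = 1.52 mol, so δn = 0.0785 × 1.52 = 0.119 mol.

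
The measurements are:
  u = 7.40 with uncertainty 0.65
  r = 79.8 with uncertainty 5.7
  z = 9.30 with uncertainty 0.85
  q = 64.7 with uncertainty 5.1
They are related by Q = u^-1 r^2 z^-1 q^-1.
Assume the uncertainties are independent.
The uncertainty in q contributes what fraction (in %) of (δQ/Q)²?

14.6%

(δQ/Q)² = (-1·δu/u)² + (2·δr/r)² + (-1·δz/z)² + (-1·δq/q)²
  u term: (-1×0.0878)² = 0.00772
  r term: (2×0.0714)² = 0.0204
  z term: (-1×0.0914)² = 0.00835
  q term: (-1×0.0788)² = 0.00621
Total = 0.0427. Share from q = 0.00621/0.0427 = 0.146.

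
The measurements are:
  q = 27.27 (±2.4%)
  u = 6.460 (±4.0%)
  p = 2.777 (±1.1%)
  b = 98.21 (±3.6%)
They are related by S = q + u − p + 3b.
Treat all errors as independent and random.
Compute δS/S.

0.0326

For a sum/difference, combine absolute errors in quadrature:
  (δq)² = 0.428;  (δu)² = 0.0668;  (δp)² = 0.000933;  (3·δb)² = 113
δS = √(113) = 10.6
S = 325.6, so δS/S = 10.6/325.6 = 0.0326.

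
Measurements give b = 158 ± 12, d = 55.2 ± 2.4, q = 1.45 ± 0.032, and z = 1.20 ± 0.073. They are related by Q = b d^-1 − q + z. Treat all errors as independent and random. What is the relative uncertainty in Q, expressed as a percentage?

10.1%

Let p = b·d^-1 = 2.86. δp/p = √((1·δb/b)² + (-1·δd/d)²) = √(0.00577 + 0.00189) = 0.0875, so δp = 0.250.
Q = p − q + z: δQ = √(δp² + δq² + δz²) = √(0.0627 + 0.00102 + 0.00533) = 0.263
Q = 2.61, so δQ/Q = 0.263/2.61 = 0.101.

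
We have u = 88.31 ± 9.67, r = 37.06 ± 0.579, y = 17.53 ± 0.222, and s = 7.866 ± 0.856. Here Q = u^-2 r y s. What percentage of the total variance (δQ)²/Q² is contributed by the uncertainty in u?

(δQ/Q)² = (-2·δu/u)² + (1·δr/r)² + (1·δy/y)² + (1·δs/s)²
  u term: (-2×0.110)² = 0.0480
  r term: (1×0.0156)² = 0.000244
  y term: (1×0.0127)² = 0.000160
  s term: (1×0.109)² = 0.0118
Total = 0.0602. Share from u = 0.0480/0.0602 = 0.797.

79.7%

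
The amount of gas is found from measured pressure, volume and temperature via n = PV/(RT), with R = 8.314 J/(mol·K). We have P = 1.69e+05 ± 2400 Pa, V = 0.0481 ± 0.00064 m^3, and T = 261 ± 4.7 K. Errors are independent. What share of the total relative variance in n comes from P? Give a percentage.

(δn/n)² = (1·δP/P)² + (1·δV/V)² + (-1·δT/T)²
  P term: (1×0.0142)² = 0.000202
  V term: (1×0.0133)² = 0.000177
  T term: (-1×0.0180)² = 0.000324
Total = 0.000703. Share from P = 0.000202/0.000703 = 0.287.

28.7%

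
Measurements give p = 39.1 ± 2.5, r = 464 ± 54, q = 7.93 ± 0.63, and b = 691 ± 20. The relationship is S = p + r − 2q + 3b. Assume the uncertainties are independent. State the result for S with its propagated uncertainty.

2560 ± 80.8

Sums and differences: (δS)² = Σ (cᵢ δxᵢ)².
  (δp)² = 6.25;  (δr)² = 2920;  (2·δq)² = 1.59;  (3·δb)² = 3600
δS = √(6520) = 80.8
S = 2560.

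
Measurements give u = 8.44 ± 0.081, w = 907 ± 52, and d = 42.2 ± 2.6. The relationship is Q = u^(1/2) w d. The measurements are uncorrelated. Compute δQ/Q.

Q is a product of powers, so relative uncertainties combine in quadrature:
  (½·δu/u)² = (0.5×0.00960)² = 2.3e-05;  (1·δw/w)² = (1×0.0573)² = 0.00329;  (1·δd/d)² = (1×0.0616)² = 0.00380
δQ/Q = √(0.00711) = 0.0843

0.0843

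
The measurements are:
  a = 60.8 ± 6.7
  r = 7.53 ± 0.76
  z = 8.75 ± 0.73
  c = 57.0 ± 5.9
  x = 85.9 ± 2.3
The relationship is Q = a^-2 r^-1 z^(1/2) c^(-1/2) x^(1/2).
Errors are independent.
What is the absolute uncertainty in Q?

3.28e-05

Since Q is a product/quotient, work with relative uncertainties:
  (-2·δa/a)² = (-2×0.110)² = 0.0486;  (-1·δr/r)² = (-1×0.101)² = 0.0102;  (½·δz/z)² = (0.5×0.0834)² = 0.00174;  (−½·δc/c)² = (-0.5×0.104)² = 0.00268;  (½·δx/x)² = (0.5×0.0268)² = 0.000179
δQ/Q = √(0.0634) = 0.252
Q = 0.000130, so δQ = 0.252 × 0.000130 = 3.28e-05.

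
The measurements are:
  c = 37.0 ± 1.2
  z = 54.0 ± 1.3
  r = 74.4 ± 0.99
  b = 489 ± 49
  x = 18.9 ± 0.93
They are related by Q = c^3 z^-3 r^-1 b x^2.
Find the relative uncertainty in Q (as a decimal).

Since Q is a product/quotient, work with relative uncertainties:
  (3·δc/c)² = (3×0.0324)² = 0.00947;  (-3·δz/z)² = (-3×0.0241)² = 0.00522;  (-1·δr/r)² = (-1×0.0133)² = 0.000177;  (1·δb/b)² = (1×0.100)² = 0.0100;  (2·δx/x)² = (2×0.0492)² = 0.00969
δQ/Q = √(0.0346) = 0.186

0.186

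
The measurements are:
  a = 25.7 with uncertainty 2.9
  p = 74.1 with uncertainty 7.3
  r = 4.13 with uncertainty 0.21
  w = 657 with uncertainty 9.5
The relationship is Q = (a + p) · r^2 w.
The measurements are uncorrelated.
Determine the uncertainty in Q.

1.45e+05

Let u = a + p = 99.8. δu = √(δa² + δp²) = √(8.41 + 53.3) = 7.85, so δu/u = 0.0787.
Q is then a monomial in u, r, w:
δQ/Q = √((δu/u)² + (2·δr/r)² + (1·δw/w)²) = √(0.00619 + 0.0103 + 0.000209) = 0.129
Q = 1.12e+06, so δQ = 0.129 × 1.12e+06 = 1.45e+05.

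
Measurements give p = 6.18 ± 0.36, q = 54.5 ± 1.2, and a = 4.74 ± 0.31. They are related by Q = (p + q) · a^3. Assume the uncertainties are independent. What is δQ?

Let u = p + q = 60.7. δu = √(δp² + δq²) = √(0.130 + 1.44) = 1.25, so δu/u = 0.0206.
Q is then a monomial in u, a:
δQ/Q = √((δu/u)² + (3·δa/a)²) = √(0.000426 + 0.0385) = 0.197
Q = 6460, so δQ = 0.197 × 6460 = 1270.

1270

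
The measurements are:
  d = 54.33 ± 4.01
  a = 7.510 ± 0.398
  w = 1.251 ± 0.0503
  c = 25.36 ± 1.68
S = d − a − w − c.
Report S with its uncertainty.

Each term contributes (cᵢ δxᵢ)² to (δS)²:
  (δd)² = 16.1;  (δa)² = 0.158;  (δw)² = 0.00253;  (δc)² = 2.82
δS = √(19.1) = 4.37
S = 20.21.

20.21 ± 4.37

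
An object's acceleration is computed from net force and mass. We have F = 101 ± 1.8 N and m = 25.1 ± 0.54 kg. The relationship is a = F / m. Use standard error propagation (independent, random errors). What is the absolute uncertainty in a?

0.112 m/s^2

Relative error in a monomial: (δa/a)² = Σ (nᵢ · δxᵢ/xᵢ)².
  (1·δF/F)² = (1×0.0178)² = 0.000318;  (-1·δm/m)² = (-1×0.0215)² = 0.000463
δa/a = √(0.000780) = 0.0279
a = 4.02 m/s^2, so δa = 0.0279 × 4.02 = 0.112 m/s^2.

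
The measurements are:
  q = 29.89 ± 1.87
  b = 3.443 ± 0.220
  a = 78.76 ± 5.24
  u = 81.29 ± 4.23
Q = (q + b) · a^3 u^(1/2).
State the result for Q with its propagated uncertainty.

(1.468 ± 0.307) × 10^8

Let w = q + b = 33.33. δw = √(δq² + δb²) = √(3.50 + 0.0484) = 1.88, so δw/w = 0.0565.
Q is then a monomial in w, a, u:
δQ/Q = √((δw/w)² + (3·δa/a)² + (½·δu/u)²) = √(0.00319 + 0.0398 + 0.000677) = 0.209
Q = 1.468e+08, so δQ = 0.209 × 1.468e+08 = 3.07e+07.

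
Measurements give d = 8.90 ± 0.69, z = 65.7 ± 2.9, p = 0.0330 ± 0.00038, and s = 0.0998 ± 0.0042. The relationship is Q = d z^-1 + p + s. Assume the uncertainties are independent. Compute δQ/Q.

Let w = d·z^-1 = 0.135. δw/w = √((1·δd/d)² + (-1·δz/z)²) = √(0.00601 + 0.00195) = 0.0892, so δw = 0.0121.
Q = w + p + s: δQ = √(δw² + δp² + δs²) = √(0.000146 + 1.44e-07 + 1.76e-05) = 0.0128
Q = 0.268, so δQ/Q = 0.0128/0.268 = 0.0477.

0.0477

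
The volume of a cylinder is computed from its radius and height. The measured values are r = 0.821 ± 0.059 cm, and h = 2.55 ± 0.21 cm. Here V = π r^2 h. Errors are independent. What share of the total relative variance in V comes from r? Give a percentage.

75.3%

(δV/V)² = (2·δr/r)² + (1·δh/h)²
  r term: (2×0.0719)² = 0.0207
  h term: (1×0.0824)² = 0.00678
Total = 0.0274. Share from r = 0.0207/0.0274 = 0.753.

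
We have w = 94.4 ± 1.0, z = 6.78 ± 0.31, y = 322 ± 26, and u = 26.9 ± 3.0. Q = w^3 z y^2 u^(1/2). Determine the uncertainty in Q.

Products/powers → add relative errors in quadrature, weighted by exponent:
  (3·δw/w)² = (3×0.0106)² = 0.00101;  (1·δz/z)² = (1×0.0457)² = 0.00209;  (2·δy/y)² = (2×0.0807)² = 0.0261;  (½·δu/u)² = (0.5×0.112)² = 0.00311
δQ/Q = √(0.0323) = 0.180
Q = 3.07e+12, so δQ = 0.180 × 3.07e+12 = 5.51e+11.

5.51e+11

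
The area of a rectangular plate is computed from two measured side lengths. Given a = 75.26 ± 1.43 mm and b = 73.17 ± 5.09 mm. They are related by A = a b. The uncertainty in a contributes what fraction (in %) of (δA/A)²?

(δA/A)² = (1·δa/a)² + (1·δb/b)²
  a term: (1×0.0190)² = 0.000361
  b term: (1×0.0696)² = 0.00484
Total = 0.00520. Share from a = 0.000361/0.00520 = 0.0694.

6.94%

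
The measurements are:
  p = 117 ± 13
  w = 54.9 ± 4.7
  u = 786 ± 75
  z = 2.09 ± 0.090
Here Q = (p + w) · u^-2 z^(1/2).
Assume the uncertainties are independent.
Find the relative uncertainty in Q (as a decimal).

Let h = p + w = 172. δh = √(δp² + δw²) = √(169 + 22.1) = 13.8, so δh/h = 0.0804.
Q is then a monomial in h, u, z:
δQ/Q = √((δh/h)² + (-2·δu/u)² + (½·δz/z)²) = √(0.00647 + 0.0364 + 0.000464) = 0.208

0.208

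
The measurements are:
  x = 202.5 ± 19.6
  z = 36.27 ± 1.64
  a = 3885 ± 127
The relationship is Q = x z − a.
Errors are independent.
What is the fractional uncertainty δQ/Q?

Let p = x·z = 7345. δp/p = √((1·δx/x)² + (1·δz/z)²) = √(0.00937 + 0.00204) = 0.107, so δp = 785.
Q = p − a: δQ = √(δp² + δa²) = √(6.16e+05 + 16100) = 795
Q = 3460, so δQ/Q = 795/3460 = 0.230.

0.230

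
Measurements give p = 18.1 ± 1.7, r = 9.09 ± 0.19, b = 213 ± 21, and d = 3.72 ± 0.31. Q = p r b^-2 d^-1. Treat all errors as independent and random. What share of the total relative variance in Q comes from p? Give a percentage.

16.0%

(δQ/Q)² = (1·δp/p)² + (1·δr/r)² + (-2·δb/b)² + (-1·δd/d)²
  p term: (1×0.0939)² = 0.00882
  r term: (1×0.0209)² = 0.000437
  b term: (-2×0.0986)² = 0.0389
  d term: (-1×0.0833)² = 0.00694
Total = 0.0551. Share from p = 0.00882/0.0551 = 0.160.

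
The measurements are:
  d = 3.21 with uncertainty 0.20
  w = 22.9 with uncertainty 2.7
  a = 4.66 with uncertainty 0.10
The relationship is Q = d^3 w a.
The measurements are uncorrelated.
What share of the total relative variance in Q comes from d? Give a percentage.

70.9%

(δQ/Q)² = (3·δd/d)² + (1·δw/w)² + (1·δa/a)²
  d term: (3×0.0623)² = 0.0349
  w term: (1×0.118)² = 0.0139
  a term: (1×0.0215)² = 0.000460
Total = 0.0493. Share from d = 0.0349/0.0493 = 0.709.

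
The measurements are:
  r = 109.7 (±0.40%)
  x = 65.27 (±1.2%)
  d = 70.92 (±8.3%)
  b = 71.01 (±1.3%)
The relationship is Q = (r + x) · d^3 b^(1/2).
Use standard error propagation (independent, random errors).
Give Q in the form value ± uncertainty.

Let u = r + x = 175.0. δu = √(δr² + δx²) = √(0.193 + 0.613) = 0.898, so δu/u = 0.00513.
Q is then a monomial in u, d, b:
δQ/Q = √((δu/u)² + (3·δd/d)² + (½·δb/b)²) = √(2.63e-05 + 0.0620 + 4.23e-05) = 0.249
Q = 5.259e+08, so δQ = 0.249 × 5.259e+08 = 1.31e+08.

(5.259 ± 1.31) × 10^8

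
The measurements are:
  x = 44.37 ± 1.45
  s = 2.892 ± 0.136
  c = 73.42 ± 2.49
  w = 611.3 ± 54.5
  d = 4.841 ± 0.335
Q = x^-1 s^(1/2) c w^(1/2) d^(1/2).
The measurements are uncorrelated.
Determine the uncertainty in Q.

Q is a product of powers, so relative uncertainties combine in quadrature:
  (-1·δx/x)² = (-1×0.0327)² = 0.00107;  (½·δs/s)² = (0.5×0.0470)² = 0.000553;  (1·δc/c)² = (1×0.0339)² = 0.00115;  (½·δw/w)² = (0.5×0.0892)² = 0.00199;  (½·δd/d)² = (0.5×0.0692)² = 0.00120
δQ/Q = √(0.00596) = 0.0772
Q = 153.1, so δQ = 0.0772 × 153.1 = 11.8.

11.8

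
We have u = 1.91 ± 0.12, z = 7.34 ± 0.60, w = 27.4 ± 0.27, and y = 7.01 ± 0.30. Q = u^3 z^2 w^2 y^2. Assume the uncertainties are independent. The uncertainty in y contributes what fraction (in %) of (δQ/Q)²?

10.5%

(δQ/Q)² = (3·δu/u)² + (2·δz/z)² + (2·δw/w)² + (2·δy/y)²
  u term: (3×0.0628)² = 0.0355
  z term: (2×0.0817)² = 0.0267
  w term: (2×0.00985)² = 0.000388
  y term: (2×0.0428)² = 0.00733
Total = 0.0700. Share from y = 0.00733/0.0700 = 0.105.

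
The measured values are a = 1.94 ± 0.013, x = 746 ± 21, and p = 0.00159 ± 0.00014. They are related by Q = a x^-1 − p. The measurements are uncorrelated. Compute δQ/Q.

Let w = a·x^-1 = 0.00260. δw/w = √((1·δa/a)² + (-1·δx/x)²) = √(4.49e-05 + 0.000792) = 0.0289, so δw = 7.53e-05.
Q = w − p: δQ = √(δw² + δp²) = √(5.66e-09 + 1.96e-08) = 0.000159
Q = 0.00101, so δQ/Q = 0.000159/0.00101 = 0.157.

0.157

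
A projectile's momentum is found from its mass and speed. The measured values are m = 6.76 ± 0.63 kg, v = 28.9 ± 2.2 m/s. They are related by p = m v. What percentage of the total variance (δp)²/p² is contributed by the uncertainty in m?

(δp/p)² = (1·δm/m)² + (1·δv/v)²
  m term: (1×0.0932)² = 0.00869
  v term: (1×0.0761)² = 0.00579
Total = 0.0145. Share from m = 0.00869/0.0145 = 0.600.

60.0%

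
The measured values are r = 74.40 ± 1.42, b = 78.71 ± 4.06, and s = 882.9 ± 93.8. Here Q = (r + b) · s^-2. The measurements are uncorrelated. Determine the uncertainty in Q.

4.21e-05

Let u = r + b = 153.1. δu = √(δr² + δb²) = √(2.02 + 16.5) = 4.30, so δu/u = 0.0281.
Q is then a monomial in u, s:
δQ/Q = √((δu/u)² + (-2·δs/s)²) = √(0.000789 + 0.0451) = 0.214
Q = 0.0001964, so δQ = 0.214 × 0.0001964 = 4.21e-05.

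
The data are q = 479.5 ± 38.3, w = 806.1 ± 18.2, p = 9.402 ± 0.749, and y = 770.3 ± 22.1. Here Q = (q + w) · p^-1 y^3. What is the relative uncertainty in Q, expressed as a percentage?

Let u = q + w = 1286. δu = √(δq² + δw²) = √(1470 + 331) = 42.4, so δu/u = 0.0330.
Q is then a monomial in u, p, y:
δQ/Q = √((δu/u)² + (-1·δp/p)² + (3·δy/y)²) = √(0.00109 + 0.00635 + 0.00741) = 0.122

12.2%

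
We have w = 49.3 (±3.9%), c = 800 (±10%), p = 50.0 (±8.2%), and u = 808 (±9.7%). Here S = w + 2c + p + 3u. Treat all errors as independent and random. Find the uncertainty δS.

284

For a sum/difference, combine absolute errors in quadrature:
  (δw)² = 3.70;  (2·δc)² = 25600;  (δp)² = 16.8;  (3·δu)² = 55300
δS = √(80900) = 284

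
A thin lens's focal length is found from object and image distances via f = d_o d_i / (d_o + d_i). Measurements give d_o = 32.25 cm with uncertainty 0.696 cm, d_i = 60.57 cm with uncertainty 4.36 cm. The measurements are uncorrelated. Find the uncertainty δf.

∂f/∂d_o = (d_i/(d_o+d_i))² = 0.426;  ∂f/∂d_i = (d_o/(d_o+d_i))² = 0.121
δf = √((∂f/∂d_o · δd_o)² + (∂f/∂d_i · δd_i)²) = √(0.0878 + 0.277) = 0.604 cm

0.604 cm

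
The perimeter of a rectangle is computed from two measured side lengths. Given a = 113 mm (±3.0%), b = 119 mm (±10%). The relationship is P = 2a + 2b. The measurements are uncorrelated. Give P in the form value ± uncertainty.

464 ± 24.7 mm

Absolute uncertainties add in quadrature for a linear combination:
  (2·δa)² = 46.0;  (2·δb)² = 566
δP = √(612) = 24.7 mm
P = 464 mm.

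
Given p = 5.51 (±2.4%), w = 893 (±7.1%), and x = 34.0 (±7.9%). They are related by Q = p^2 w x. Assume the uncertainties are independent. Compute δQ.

1.07e+05

Q is a product of powers, so relative uncertainties combine in quadrature:
  (2·δp/p)² = (2×0.0240)² = 0.00230;  (1·δw/w)² = (1×0.0710)² = 0.00504;  (1·δx/x)² = (1×0.0790)² = 0.00624
δQ/Q = √(0.0136) = 0.117
Q = 9.22e+05, so δQ = 0.117 × 9.22e+05 = 1.07e+05.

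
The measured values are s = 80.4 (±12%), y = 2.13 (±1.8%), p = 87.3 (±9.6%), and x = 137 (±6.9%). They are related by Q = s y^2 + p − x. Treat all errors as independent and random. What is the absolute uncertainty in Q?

Let w = s·y^2 = 365. δw/w = √((1·δs/s)² + (2·δy/y)²) = √(0.0144 + 0.00130) = 0.125, so δw = 45.7.
Q = w + p − x: δQ = √(δw² + δp² + δx²) = √(2090 + 70.2 + 89.4) = 47.4

47.4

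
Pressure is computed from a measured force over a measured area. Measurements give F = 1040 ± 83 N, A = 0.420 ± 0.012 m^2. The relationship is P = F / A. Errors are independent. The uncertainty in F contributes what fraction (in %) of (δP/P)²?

88.6%

(δP/P)² = (1·δF/F)² + (-1·δA/A)²
  F term: (1×0.0798)² = 0.00637
  A term: (-1×0.0286)² = 0.000816
Total = 0.00719. Share from F = 0.00637/0.00719 = 0.886.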